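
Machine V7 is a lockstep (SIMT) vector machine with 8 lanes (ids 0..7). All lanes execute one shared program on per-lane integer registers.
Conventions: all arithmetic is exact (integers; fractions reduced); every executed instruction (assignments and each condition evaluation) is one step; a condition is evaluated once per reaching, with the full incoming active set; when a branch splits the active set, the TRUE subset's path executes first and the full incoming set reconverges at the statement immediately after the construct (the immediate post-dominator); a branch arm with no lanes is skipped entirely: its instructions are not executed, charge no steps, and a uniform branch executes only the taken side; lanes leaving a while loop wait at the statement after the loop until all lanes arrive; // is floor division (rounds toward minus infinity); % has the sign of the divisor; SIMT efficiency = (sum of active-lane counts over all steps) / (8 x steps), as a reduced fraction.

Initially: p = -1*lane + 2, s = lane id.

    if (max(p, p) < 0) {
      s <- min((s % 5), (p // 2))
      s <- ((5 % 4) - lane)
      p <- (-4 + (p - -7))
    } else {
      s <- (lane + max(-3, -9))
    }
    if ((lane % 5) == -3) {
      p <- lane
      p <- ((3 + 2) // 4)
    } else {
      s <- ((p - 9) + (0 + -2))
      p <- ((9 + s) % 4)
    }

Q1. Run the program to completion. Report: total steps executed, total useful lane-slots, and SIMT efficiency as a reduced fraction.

Answer: 8 steps, 50 useful, 25/32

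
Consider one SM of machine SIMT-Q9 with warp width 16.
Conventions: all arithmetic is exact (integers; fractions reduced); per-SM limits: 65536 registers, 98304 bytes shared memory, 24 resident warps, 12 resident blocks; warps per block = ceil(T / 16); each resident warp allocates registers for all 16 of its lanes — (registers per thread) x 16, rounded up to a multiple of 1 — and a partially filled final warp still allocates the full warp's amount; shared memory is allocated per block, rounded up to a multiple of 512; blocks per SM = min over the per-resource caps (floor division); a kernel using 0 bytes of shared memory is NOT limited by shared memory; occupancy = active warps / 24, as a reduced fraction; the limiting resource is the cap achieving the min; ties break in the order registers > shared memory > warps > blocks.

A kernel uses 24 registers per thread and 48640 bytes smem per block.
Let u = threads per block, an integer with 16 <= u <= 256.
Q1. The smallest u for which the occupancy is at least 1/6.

Answer: u = 17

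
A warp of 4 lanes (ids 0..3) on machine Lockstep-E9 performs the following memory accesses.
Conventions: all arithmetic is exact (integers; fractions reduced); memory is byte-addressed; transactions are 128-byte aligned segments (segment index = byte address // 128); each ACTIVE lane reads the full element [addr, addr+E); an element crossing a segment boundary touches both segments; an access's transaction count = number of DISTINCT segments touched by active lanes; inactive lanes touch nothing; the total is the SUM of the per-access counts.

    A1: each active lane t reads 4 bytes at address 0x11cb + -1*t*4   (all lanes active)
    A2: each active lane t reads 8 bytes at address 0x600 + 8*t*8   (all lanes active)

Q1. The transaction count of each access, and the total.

A1: 1 transaction
A2: 2 transactions

Answer: 1,2; total 3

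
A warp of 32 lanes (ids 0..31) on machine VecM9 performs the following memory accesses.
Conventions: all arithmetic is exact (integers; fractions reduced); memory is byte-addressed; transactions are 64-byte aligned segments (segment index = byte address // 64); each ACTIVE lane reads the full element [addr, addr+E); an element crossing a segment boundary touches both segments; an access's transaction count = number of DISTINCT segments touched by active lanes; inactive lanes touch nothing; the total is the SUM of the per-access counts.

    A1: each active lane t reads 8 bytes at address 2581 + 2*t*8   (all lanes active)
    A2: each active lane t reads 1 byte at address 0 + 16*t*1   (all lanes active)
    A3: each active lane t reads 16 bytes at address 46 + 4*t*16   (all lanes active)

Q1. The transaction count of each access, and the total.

A1: 9 transactions
A2: 8 transactions
A3: 32 transactions

Answer: 9,8,32; total 49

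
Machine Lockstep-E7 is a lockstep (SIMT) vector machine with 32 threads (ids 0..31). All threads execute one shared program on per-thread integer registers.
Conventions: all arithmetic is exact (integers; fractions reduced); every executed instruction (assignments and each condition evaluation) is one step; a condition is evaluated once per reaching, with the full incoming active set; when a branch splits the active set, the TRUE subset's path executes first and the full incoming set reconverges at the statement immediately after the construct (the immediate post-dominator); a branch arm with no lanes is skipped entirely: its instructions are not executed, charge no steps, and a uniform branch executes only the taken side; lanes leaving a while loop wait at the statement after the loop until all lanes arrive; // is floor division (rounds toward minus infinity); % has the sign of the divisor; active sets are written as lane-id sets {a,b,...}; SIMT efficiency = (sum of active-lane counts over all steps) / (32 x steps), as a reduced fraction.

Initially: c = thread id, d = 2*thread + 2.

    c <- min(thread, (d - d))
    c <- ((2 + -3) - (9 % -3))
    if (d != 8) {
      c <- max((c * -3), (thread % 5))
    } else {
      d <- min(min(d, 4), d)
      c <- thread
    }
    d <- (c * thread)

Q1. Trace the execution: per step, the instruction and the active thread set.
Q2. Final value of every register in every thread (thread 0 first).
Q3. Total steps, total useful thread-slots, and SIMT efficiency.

step 0: c <- min(thread, (d - d))    {0,1,2,3,4,5,6,7,8,9,10,11,12,13,14,15,16,17,18,19,20,21,22,23,24,25,26,27,28,29,30,31}
step 1: c <- ((2 + -3) - (9 % -3))   {0,1,2,3,4,5,6,7,8,9,10,11,12,13,14,15,16,17,18,19,20,21,22,23,24,25,26,27,28,29,30,31}
step 2: eval (d != 8)                {0,1,2,3,4,5,6,7,8,9,10,11,12,13,14,15,16,17,18,19,20,21,22,23,24,25,26,27,28,29,30,31}
step 3: c <- max((c * -3), (thread % 5)) {0,1,2,4,5,6,7,8,9,10,11,12,13,14,15,16,17,18,19,20,21,22,23,24,25,26,27,28,29,30,31}
step 4: d <- min(min(d, 4), d)       {3}
step 5: c <- thread                  {3}
step 6: d <- (c * thread)            {0,1,2,3,4,5,6,7,8,9,10,11,12,13,14,15,16,17,18,19,20,21,22,23,24,25,26,27,28,29,30,31}

Answer: 7 steps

c: 3,3,3,3,4,3,3,3,3,4,3,3,3,3,4,3,3,3,3,4,3,3,3,3,4,3,3,3,3,4,3,3
d: 0,3,6,9,16,15,18,21,24,36,30,33,36,39,56,45,48,51,54,76,60,63,66,69,96,75,78,81,84,116,90,93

steps = 7; useful = 161; efficiency = 161/224 = 23/32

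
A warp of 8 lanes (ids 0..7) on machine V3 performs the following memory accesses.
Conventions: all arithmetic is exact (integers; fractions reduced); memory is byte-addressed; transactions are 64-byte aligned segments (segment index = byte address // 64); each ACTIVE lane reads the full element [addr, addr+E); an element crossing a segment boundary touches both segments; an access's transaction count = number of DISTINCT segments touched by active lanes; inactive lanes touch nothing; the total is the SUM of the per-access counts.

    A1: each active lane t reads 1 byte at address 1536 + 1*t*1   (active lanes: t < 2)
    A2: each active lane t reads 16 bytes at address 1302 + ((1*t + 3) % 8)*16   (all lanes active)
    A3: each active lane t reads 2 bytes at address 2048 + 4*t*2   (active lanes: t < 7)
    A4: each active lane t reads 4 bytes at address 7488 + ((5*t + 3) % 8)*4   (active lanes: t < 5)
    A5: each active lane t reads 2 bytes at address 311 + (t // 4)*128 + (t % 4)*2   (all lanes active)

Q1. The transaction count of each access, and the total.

A1: 1 transaction
A2: 3 transactions
A3: 1 transaction
A4: 1 transaction
A5: 2 transactions

Answer: 1,3,1,1,2; total 8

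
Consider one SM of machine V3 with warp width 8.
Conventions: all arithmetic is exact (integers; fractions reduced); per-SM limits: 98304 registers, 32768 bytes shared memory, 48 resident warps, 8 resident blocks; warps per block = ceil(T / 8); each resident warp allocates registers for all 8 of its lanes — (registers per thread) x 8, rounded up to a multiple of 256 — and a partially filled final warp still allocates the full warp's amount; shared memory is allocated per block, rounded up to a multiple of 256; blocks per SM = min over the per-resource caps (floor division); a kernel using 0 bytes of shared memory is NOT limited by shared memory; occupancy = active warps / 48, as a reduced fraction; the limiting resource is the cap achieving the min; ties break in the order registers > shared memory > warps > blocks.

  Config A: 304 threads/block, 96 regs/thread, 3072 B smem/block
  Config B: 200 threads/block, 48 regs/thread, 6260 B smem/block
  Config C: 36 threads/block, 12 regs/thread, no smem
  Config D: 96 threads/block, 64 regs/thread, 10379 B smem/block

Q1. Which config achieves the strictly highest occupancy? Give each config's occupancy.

occupancies: A 19/24, B 25/48, C 5/6, D 3/4

Answer: C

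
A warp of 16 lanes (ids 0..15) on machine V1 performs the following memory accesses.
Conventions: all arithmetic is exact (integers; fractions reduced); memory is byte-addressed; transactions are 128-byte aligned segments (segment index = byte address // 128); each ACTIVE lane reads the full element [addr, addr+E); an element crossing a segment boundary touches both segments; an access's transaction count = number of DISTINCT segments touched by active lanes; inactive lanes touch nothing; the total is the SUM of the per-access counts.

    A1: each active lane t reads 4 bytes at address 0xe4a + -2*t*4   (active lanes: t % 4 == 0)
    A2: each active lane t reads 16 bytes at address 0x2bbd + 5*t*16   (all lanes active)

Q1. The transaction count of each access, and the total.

A1: 2 transactions
A2: 10 transactions

Answer: 2,10; total 12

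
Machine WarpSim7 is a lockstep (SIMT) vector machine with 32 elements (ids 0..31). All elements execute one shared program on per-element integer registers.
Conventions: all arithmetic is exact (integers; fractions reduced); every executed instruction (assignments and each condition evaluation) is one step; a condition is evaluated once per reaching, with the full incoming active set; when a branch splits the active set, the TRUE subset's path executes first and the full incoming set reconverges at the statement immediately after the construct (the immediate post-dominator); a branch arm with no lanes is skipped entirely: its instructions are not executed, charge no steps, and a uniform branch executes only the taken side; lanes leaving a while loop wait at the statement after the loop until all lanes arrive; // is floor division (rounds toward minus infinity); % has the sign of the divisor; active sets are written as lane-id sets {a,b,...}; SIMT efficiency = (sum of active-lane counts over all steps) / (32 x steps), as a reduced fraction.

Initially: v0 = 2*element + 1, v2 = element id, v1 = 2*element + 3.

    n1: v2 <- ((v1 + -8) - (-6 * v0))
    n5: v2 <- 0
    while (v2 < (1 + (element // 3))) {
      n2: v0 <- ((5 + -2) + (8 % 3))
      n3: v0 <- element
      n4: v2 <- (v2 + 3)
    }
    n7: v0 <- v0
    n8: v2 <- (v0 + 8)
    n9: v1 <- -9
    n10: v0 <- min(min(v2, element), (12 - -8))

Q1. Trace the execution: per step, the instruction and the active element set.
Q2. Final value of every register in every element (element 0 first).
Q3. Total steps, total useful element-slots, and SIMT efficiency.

step 0: v2 <- ((v1 + -8) - (-6 * v0)) {0,1,2,3,4,5,6,7,8,9,10,11,12,13,14,15,16,17,18,19,20,21,22,23,24,25,26,27,28,29,30,31}
step 1: v2 <- 0                      {0,1,2,3,4,5,6,7,8,9,10,11,12,13,14,15,16,17,18,19,20,21,22,23,24,25,26,27,28,29,30,31}
step 2: eval (v2 < (1 + (element // 3))) {0,1,2,3,4,5,6,7,8,9,10,11,12,13,14,15,16,17,18,19,20,21,22,23,24,25,26,27,28,29,30,31}
step 3: v0 <- ((5 + -2) + (8 % 3))   {0,1,2,3,4,5,6,7,8,9,10,11,12,13,14,15,16,17,18,19,20,21,22,23,24,25,26,27,28,29,30,31}
step 4: v0 <- element                {0,1,2,3,4,5,6,7,8,9,10,11,12,13,14,15,16,17,18,19,20,21,22,23,24,25,26,27,28,29,30,31}
step 5: v2 <- (v2 + 3)               {0,1,2,3,4,5,6,7,8,9,10,11,12,13,14,15,16,17,18,19,20,21,22,23,24,25,26,27,28,29,30,31}
step 6: eval (v2 < (1 + (element // 3))) {0,1,2,3,4,5,6,7,8,9,10,11,12,13,14,15,16,17,18,19,20,21,22,23,24,25,26,27,28,29,30,31}
step 7: v0 <- ((5 + -2) + (8 % 3))   {9,10,11,12,13,14,15,16,17,18,19,20,21,22,23,24,25,26,27,28,29,30,31}
step 8: v0 <- element                {9,10,11,12,13,14,15,16,17,18,19,20,21,22,23,24,25,26,27,28,29,30,31}
step 9: v2 <- (v2 + 3)               {9,10,11,12,13,14,15,16,17,18,19,20,21,22,23,24,25,26,27,28,29,30,31}
step 10: eval (v2 < (1 + (element // 3))) {9,10,11,12,13,14,15,16,17,18,19,20,21,22,23,24,25,26,27,28,29,30,31}
step 11: v0 <- ((5 + -2) + (8 % 3))   {18,19,20,21,22,23,24,25,26,27,28,29,30,31}
step 12: v0 <- element                {18,19,20,21,22,23,24,25,26,27,28,29,30,31}
step 13: v2 <- (v2 + 3)               {18,19,20,21,22,23,24,25,26,27,28,29,30,31}
step 14: eval (v2 < (1 + (element // 3))) {18,19,20,21,22,23,24,25,26,27,28,29,30,31}
step 15: v0 <- ((5 + -2) + (8 % 3))   {27,28,29,30,31}
step 16: v0 <- element                {27,28,29,30,31}
step 17: v2 <- (v2 + 3)               {27,28,29,30,31}
step 18: eval (v2 < (1 + (element // 3))) {27,28,29,30,31}
step 19: v0 <- v0                     {0,1,2,3,4,5,6,7,8,9,10,11,12,13,14,15,16,17,18,19,20,21,22,23,24,25,26,27,28,29,30,31}
step 20: v2 <- (v0 + 8)               {0,1,2,3,4,5,6,7,8,9,10,11,12,13,14,15,16,17,18,19,20,21,22,23,24,25,26,27,28,29,30,31}
step 21: v1 <- -9                     {0,1,2,3,4,5,6,7,8,9,10,11,12,13,14,15,16,17,18,19,20,21,22,23,24,25,26,27,28,29,30,31}
step 22: v0 <- min(min(v2, element), (12 - -8)) {0,1,2,3,4,5,6,7,8,9,10,11,12,13,14,15,16,17,18,19,20,21,22,23,24,25,26,27,28,29,30,31}

Answer: 23 steps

v0: 0,1,2,3,4,5,6,7,8,9,10,11,12,13,14,15,16,17,18,19,20,20,20,20,20,20,20,20,20,20,20,20
v2: 8,9,10,11,12,13,14,15,16,17,18,19,20,21,22,23,24,25,26,27,28,29,30,31,32,33,34,35,36,37,38,39
v1: -9,-9,-9,-9,-9,-9,-9,-9,-9,-9,-9,-9,-9,-9,-9,-9,-9,-9,-9,-9,-9,-9,-9,-9,-9,-9,-9,-9,-9,-9,-9,-9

steps = 23; useful = 520; efficiency = 520/736 = 65/92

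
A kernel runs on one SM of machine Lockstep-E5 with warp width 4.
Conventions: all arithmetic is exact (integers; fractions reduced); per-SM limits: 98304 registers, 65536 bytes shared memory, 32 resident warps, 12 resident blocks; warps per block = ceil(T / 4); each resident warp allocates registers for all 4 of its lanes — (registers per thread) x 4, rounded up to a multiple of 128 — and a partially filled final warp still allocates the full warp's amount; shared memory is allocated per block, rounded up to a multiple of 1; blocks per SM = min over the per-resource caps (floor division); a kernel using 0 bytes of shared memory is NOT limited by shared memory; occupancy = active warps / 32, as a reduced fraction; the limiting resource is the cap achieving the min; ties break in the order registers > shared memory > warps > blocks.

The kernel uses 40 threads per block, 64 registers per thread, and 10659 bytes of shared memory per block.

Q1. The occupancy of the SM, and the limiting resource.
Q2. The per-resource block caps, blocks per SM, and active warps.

Answer: occupancy 15/16, limited by warps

registers: 38 blocks
shared memory: 6 blocks
warps: 3 blocks
blocks: 12 blocks

Answer: 3 blocks, 30 active warps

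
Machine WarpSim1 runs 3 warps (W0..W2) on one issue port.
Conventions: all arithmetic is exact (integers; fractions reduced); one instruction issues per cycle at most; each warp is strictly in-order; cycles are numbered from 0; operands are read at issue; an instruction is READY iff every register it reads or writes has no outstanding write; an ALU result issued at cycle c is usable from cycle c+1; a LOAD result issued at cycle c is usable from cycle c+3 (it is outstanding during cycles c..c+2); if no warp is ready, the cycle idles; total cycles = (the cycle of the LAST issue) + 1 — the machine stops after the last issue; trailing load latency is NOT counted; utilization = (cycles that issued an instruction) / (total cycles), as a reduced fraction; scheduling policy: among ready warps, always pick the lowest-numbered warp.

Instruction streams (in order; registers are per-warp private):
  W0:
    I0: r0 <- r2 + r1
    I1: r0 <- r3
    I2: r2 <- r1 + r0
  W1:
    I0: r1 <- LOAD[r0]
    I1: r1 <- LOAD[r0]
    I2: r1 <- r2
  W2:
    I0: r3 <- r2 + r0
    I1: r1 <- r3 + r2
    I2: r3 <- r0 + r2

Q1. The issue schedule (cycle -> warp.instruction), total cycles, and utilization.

cycle 0: W0.I0
cycle 1: W0.I1
cycle 2: W0.I2
cycle 3: W1.I0
cycle 4: W2.I0
cycle 5: W2.I1
cycle 6: W1.I1
cycle 7: W2.I2
cycle 8: idle
cycle 9: W1.I2

Answer: 10 cycles, utilization 9/10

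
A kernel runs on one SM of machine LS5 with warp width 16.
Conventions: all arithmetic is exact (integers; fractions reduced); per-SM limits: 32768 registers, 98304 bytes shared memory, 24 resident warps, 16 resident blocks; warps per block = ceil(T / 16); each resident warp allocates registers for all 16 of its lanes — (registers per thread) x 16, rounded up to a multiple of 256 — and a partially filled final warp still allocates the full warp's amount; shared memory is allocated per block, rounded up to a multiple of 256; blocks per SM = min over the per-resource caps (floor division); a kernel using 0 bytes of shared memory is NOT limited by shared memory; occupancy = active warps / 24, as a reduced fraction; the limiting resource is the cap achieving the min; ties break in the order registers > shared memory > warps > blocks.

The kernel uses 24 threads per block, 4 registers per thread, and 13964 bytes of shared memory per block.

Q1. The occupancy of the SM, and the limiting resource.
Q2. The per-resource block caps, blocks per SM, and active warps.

Answer: occupancy 1/2, limited by shared memory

registers: 64 blocks
shared memory: 6 blocks
warps: 12 blocks
blocks: 16 blocks

Answer: 6 blocks, 12 active warps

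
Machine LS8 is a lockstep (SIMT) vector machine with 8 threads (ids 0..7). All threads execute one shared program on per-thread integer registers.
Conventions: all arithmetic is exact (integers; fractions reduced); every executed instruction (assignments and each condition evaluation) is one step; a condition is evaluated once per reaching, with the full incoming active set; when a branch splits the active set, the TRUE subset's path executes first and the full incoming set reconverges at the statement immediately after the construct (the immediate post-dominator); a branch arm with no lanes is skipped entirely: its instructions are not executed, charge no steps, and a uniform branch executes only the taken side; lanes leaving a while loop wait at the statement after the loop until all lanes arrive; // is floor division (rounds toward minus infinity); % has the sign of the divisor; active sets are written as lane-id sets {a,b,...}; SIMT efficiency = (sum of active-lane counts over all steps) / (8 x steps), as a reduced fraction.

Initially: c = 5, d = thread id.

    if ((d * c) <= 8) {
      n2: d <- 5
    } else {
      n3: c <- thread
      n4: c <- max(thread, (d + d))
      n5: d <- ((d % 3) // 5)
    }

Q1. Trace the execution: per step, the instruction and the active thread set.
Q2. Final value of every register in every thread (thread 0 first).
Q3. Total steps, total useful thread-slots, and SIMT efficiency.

step 0: eval ((d * c) <= 8)          {0,1,2,3,4,5,6,7}
step 1: d <- 5                       {0,1}
step 2: c <- thread                  {2,3,4,5,6,7}
step 3: c <- max(thread, (d + d))    {2,3,4,5,6,7}
step 4: d <- ((d % 3) // 5)          {2,3,4,5,6,7}

Answer: 5 steps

c: 5,5,4,6,8,10,12,14
d: 5,5,0,0,0,0,0,0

steps = 5; useful = 28; efficiency = 28/40 = 7/10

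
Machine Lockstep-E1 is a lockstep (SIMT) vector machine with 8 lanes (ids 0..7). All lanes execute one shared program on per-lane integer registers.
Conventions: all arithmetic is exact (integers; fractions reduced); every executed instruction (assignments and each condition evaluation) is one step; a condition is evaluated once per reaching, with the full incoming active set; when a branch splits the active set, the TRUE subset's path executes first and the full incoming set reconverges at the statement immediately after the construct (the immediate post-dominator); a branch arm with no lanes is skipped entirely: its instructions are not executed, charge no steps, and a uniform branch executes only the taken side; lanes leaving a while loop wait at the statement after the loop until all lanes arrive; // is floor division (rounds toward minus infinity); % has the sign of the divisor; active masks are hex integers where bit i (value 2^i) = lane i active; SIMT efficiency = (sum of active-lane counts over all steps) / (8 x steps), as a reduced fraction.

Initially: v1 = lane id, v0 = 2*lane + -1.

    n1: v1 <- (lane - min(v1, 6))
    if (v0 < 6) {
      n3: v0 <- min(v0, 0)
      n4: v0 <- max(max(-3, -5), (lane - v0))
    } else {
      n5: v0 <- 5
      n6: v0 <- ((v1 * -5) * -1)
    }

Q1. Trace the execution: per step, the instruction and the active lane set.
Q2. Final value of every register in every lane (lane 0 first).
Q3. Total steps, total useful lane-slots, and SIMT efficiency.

step 0: v1 <- (lane - min(v1, 6))    0xff
step 1: eval (v0 < 6)                0xff
step 2: v0 <- min(v0, 0)             0x0f
step 3: v0 <- max(max(-3, -5), (lane - v0)) 0x0f
step 4: v0 <- 5                      0xf0
step 5: v0 <- ((v1 * -5) * -1)       0xf0

Answer: 6 steps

v1: 0,0,0,0,0,0,0,1
v0: 1,1,2,3,0,0,0,5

steps = 6; useful = 32; efficiency = 32/48 = 2/3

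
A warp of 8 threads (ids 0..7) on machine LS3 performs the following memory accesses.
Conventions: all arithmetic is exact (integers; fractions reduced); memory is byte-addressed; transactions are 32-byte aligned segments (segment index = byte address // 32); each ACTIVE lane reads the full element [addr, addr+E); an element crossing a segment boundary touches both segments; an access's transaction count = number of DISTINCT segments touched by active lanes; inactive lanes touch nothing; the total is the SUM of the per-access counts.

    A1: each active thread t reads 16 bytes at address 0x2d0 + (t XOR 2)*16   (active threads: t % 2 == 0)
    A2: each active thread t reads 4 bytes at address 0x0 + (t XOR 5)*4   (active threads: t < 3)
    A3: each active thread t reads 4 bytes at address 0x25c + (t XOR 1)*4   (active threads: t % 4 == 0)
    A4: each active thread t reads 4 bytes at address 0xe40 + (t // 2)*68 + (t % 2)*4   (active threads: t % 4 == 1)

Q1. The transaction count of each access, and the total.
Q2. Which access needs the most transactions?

A1: 4 transactions
A2: 1 transaction
A3: 1 transaction
A4: 2 transactions

Answer: 4,1,1,2; total 8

Answer: A1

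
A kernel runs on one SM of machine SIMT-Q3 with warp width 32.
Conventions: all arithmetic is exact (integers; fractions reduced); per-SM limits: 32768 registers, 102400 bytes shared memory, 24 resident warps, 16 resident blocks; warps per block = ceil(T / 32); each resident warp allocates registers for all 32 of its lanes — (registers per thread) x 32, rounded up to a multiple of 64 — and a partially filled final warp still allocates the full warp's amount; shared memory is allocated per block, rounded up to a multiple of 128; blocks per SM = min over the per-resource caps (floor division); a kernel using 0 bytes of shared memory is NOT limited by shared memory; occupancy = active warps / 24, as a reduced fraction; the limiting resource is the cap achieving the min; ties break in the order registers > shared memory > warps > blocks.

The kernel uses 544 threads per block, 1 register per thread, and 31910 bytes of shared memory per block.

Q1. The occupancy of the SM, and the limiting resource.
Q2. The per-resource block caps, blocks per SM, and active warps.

Answer: occupancy 17/24, limited by warps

registers: 30 blocks
shared memory: 3 blocks
warps: 1 block
blocks: 16 blocks

Answer: 1 block, 17 active warps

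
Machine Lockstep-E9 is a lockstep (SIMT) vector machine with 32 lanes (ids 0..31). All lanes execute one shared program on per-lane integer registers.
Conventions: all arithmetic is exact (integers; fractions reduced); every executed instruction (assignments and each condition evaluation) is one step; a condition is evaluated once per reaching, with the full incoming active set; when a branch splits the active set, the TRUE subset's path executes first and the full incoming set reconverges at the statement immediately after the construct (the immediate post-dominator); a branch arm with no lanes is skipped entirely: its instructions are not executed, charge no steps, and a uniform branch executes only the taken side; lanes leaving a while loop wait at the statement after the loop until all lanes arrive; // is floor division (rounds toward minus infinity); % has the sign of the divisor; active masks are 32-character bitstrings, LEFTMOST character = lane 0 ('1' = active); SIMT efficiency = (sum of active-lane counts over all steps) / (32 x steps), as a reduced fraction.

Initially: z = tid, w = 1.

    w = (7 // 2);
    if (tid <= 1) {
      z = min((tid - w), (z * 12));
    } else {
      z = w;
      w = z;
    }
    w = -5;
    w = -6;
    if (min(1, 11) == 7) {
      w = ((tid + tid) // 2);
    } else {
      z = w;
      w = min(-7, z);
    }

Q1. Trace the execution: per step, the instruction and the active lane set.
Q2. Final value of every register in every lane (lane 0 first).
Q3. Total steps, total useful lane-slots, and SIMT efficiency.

step 0: w <- (7 // 2)                11111111111111111111111111111111
step 1: eval (tid <= 1)              11111111111111111111111111111111
step 2: z <- min((tid - w), (z * 12)) 11000000000000000000000000000000
step 3: z <- w                       00111111111111111111111111111111
step 4: w <- z                       00111111111111111111111111111111
step 5: w <- -5                      11111111111111111111111111111111
step 6: w <- -6                      11111111111111111111111111111111
step 7: eval (min(1, 11) == 7)       11111111111111111111111111111111
step 8: z <- w                       11111111111111111111111111111111
step 9: w <- min(-7, z)              11111111111111111111111111111111

Answer: 10 steps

z: -6,-6,-6,-6,-6,-6,-6,-6,-6,-6,-6,-6,-6,-6,-6,-6,-6,-6,-6,-6,-6,-6,-6,-6,-6,-6,-6,-6,-6,-6,-6,-6
w: -7,-7,-7,-7,-7,-7,-7,-7,-7,-7,-7,-7,-7,-7,-7,-7,-7,-7,-7,-7,-7,-7,-7,-7,-7,-7,-7,-7,-7,-7,-7,-7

steps = 10; useful = 286; efficiency = 286/320 = 143/160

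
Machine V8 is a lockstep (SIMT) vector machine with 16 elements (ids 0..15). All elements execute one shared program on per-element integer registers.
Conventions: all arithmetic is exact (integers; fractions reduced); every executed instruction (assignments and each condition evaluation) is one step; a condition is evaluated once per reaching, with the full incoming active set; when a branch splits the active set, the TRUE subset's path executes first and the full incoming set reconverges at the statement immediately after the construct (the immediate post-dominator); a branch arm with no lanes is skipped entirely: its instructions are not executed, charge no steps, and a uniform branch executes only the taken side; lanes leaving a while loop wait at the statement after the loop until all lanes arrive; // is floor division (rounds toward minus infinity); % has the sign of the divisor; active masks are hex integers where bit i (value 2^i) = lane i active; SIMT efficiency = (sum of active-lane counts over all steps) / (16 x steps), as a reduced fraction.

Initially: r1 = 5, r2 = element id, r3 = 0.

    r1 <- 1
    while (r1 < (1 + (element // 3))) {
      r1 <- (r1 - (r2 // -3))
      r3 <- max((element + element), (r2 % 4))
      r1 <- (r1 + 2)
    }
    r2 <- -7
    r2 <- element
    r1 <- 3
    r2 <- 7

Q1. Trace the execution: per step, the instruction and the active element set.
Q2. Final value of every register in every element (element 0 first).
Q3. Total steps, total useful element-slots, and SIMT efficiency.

step 0: r1 <- 1                      0xffff
step 1: eval (r1 < (1 + (element // 3))) 0xffff
step 2: r1 <- (r1 - (r2 // -3))      0xfff8
step 3: r3 <- max((element + element), (r2 % 4)) 0xfff8
step 4: r1 <- (r1 + 2)               0xfff8
step 5: eval (r1 < (1 + (element // 3))) 0xfff8
step 6: r2 <- -7                     0xffff
step 7: r2 <- element                0xffff
step 8: r1 <- 3                      0xffff
step 9: r2 <- 7                      0xffff

Answer: 10 steps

r1: 3,3,3,3,3,3,3,3,3,3,3,3,3,3,3,3
r2: 7,7,7,7,7,7,7,7,7,7,7,7,7,7,7,7
r3: 0,0,0,6,8,10,12,14,16,18,20,22,24,26,28,30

steps = 10; useful = 148; efficiency = 148/160 = 37/40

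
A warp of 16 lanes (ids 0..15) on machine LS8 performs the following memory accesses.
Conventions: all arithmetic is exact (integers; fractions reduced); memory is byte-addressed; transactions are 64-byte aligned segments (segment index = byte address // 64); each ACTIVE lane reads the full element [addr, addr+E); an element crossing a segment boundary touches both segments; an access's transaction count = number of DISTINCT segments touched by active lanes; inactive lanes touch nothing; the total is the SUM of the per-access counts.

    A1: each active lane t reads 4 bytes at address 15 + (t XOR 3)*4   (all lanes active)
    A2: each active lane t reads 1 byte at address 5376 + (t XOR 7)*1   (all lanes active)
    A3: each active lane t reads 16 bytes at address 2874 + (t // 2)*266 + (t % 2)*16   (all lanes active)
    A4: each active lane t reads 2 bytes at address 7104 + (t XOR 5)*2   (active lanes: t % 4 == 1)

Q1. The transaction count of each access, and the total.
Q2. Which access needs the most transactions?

A1: 2 transactions
A2: 1 transaction
A3: 12 transactions
A4: 1 transaction

Answer: 2,1,12,1; total 16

Answer: A3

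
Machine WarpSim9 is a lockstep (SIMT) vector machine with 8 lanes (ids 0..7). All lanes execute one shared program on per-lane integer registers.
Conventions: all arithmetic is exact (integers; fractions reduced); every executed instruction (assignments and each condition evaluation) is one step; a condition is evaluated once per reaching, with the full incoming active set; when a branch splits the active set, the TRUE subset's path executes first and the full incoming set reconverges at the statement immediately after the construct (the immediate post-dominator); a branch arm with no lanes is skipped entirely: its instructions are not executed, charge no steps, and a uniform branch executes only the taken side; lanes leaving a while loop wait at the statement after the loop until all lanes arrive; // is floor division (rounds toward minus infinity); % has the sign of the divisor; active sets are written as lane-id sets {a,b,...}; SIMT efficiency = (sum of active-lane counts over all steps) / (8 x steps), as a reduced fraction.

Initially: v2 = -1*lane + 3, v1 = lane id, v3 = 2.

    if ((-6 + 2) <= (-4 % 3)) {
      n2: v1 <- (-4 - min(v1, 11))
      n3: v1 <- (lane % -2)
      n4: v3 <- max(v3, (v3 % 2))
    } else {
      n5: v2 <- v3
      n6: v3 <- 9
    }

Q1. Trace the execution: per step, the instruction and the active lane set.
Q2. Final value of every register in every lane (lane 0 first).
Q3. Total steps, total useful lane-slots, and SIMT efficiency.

step 0: eval ((-6 + 2) <= (-4 % 3))  {0,1,2,3,4,5,6,7}
step 1: v1 <- (-4 - min(v1, 11))     {0,1,2,3,4,5,6,7}
step 2: v1 <- (lane % -2)            {0,1,2,3,4,5,6,7}
step 3: v3 <- max(v3, (v3 % 2))      {0,1,2,3,4,5,6,7}

Answer: 4 steps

v2: 3,2,1,0,-1,-2,-3,-4
v1: 0,-1,0,-1,0,-1,0,-1
v3: 2,2,2,2,2,2,2,2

steps = 4; useful = 32; efficiency = 32/32 = 1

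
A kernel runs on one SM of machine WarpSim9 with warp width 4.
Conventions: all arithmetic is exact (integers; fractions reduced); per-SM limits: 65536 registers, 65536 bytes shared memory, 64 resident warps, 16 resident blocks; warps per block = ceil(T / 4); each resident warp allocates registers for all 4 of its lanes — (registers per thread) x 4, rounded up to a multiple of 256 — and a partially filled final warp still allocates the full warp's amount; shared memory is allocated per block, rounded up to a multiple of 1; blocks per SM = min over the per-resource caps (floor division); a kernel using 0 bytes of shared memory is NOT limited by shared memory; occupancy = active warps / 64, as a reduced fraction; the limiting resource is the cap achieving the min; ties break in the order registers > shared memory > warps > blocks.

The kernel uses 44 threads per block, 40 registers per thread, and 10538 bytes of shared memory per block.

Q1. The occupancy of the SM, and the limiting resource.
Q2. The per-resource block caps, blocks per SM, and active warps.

Answer: occupancy 55/64, limited by warps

registers: 23 blocks
shared memory: 6 blocks
warps: 5 blocks
blocks: 16 blocks

Answer: 5 blocks, 55 active warps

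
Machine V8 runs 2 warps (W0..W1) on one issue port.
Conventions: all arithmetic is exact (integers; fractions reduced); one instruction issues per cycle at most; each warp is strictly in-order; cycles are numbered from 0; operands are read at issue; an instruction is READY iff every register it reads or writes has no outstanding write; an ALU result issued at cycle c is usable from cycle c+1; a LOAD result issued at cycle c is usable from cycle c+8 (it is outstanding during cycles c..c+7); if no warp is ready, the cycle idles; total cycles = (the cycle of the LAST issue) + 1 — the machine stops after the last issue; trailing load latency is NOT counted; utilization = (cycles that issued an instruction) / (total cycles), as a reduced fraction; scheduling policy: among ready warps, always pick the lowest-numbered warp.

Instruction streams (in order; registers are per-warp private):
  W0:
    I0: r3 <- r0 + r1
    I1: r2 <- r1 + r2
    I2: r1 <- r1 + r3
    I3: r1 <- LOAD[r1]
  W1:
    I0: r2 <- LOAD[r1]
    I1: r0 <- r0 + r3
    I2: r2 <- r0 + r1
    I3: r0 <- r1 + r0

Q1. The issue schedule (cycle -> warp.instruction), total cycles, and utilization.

cycle 0: W0.I0
cycle 1: W0.I1
cycle 2: W0.I2
cycle 3: W0.I3
cycle 4: W1.I0
cycle 5: W1.I1
cycle 6: idle
cycle 7: idle
cycle 8: idle
cycle 9: idle
cycle 10: idle
cycle 11: idle
cycle 12: W1.I2
cycle 13: W1.I3

Answer: 14 cycles, utilization 4/7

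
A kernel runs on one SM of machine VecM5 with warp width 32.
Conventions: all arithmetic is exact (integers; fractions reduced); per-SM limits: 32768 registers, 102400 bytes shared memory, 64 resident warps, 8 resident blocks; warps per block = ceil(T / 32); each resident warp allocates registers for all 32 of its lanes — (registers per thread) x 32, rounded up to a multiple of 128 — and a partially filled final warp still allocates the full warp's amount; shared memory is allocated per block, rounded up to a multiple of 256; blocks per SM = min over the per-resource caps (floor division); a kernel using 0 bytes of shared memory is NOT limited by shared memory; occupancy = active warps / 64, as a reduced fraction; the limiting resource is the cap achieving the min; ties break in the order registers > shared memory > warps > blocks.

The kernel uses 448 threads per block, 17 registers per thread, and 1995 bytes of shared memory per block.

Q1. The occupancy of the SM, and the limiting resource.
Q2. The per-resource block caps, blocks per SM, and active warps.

Answer: occupancy 21/32, limited by registers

registers: 3 blocks
shared memory: 50 blocks
warps: 4 blocks
blocks: 8 blocks

Answer: 3 blocks, 42 active warps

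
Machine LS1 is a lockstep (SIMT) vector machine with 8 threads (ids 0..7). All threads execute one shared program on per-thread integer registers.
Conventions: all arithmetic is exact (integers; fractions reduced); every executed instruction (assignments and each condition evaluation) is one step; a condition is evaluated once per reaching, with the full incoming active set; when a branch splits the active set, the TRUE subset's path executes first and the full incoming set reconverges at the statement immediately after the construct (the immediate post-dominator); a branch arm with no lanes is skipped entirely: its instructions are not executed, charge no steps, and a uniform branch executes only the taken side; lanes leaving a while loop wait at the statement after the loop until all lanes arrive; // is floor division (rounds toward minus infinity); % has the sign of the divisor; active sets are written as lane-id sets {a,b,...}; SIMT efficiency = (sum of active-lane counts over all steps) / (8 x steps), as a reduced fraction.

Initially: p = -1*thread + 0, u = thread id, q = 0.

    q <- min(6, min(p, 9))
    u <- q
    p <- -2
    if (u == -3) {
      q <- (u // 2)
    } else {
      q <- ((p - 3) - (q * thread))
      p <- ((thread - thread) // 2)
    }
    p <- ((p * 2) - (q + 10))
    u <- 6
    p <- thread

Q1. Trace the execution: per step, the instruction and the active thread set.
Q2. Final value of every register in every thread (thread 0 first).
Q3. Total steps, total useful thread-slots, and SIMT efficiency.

step 0: q <- min(6, min(p, 9))       {0,1,2,3,4,5,6,7}
step 1: u <- q                       {0,1,2,3,4,5,6,7}
step 2: p <- -2                      {0,1,2,3,4,5,6,7}
step 3: eval (u == -3)               {0,1,2,3,4,5,6,7}
step 4: q <- (u // 2)                {3}
step 5: q <- ((p - 3) - (q * thread)) {0,1,2,4,5,6,7}
step 6: p <- ((thread - thread) // 2) {0,1,2,4,5,6,7}
step 7: p <- ((p * 2) - (q + 10))    {0,1,2,3,4,5,6,7}
step 8: u <- 6                       {0,1,2,3,4,5,6,7}
step 9: p <- thread                  {0,1,2,3,4,5,6,7}

Answer: 10 steps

p: 0,1,2,3,4,5,6,7
u: 6,6,6,6,6,6,6,6
q: -5,-4,-1,-2,11,20,31,44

steps = 10; useful = 71; efficiency = 71/80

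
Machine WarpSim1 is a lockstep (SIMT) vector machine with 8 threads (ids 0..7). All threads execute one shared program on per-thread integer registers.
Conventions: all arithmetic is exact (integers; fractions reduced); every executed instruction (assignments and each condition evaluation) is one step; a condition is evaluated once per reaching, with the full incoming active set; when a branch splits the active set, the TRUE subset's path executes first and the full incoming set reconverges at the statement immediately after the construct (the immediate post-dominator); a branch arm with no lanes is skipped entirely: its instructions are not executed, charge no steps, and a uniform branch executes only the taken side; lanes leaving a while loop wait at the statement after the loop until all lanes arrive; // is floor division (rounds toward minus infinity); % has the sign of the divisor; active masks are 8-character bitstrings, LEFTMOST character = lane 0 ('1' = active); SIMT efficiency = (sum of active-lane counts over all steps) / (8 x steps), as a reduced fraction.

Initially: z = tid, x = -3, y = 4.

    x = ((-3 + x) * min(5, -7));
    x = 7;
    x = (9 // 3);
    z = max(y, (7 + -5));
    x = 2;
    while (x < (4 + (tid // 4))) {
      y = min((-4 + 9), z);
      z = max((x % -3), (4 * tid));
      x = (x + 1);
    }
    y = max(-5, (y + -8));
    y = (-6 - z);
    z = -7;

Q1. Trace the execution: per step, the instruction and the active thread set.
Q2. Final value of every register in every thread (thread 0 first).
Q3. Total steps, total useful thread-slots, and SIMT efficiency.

step 0: x <- ((-3 + x) * min(5, -7)) 11111111
step 1: x <- 7                       11111111
step 2: x <- (9 // 3)                11111111
step 3: z <- max(y, (7 + -5))        11111111
step 4: x <- 2                       11111111
step 5: eval (x < (4 + (tid // 4)))  11111111
step 6: y <- min((-4 + 9), z)        11111111
step 7: z <- max((x % -3), (4 * tid)) 11111111
step 8: x <- (x + 1)                 11111111
step 9: eval (x < (4 + (tid // 4)))  11111111
step 10: y <- min((-4 + 9), z)        11111111
step 11: z <- max((x % -3), (4 * tid)) 11111111
step 12: x <- (x + 1)                 11111111
step 13: eval (x < (4 + (tid // 4)))  11111111
step 14: y <- min((-4 + 9), z)        00001111
step 15: z <- max((x % -3), (4 * tid)) 00001111
step 16: x <- (x + 1)                 00001111
step 17: eval (x < (4 + (tid // 4)))  00001111
step 18: y <- max(-5, (y + -8))       11111111
step 19: y <- (-6 - z)                11111111
step 20: z <- -7                      11111111

Answer: 21 steps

z: -7,-7,-7,-7,-7,-7,-7,-7
x: 4,4,4,4,5,5,5,5
y: -6,-10,-14,-18,-22,-26,-30,-34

steps = 21; useful = 152; efficiency = 152/168 = 19/21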